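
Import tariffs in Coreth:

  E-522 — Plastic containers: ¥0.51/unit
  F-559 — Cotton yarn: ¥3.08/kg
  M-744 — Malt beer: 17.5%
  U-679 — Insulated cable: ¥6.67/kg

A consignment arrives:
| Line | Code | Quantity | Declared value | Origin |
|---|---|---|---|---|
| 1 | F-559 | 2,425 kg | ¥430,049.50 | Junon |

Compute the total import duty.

Line 1 (F-559, Junon, 2,425 kg, ¥430,049.50):
Base rate for F-559 is ¥3.08/kg.
Duty = 2,425 × ¥3.08 = ¥7,469.00.

¥7,469.00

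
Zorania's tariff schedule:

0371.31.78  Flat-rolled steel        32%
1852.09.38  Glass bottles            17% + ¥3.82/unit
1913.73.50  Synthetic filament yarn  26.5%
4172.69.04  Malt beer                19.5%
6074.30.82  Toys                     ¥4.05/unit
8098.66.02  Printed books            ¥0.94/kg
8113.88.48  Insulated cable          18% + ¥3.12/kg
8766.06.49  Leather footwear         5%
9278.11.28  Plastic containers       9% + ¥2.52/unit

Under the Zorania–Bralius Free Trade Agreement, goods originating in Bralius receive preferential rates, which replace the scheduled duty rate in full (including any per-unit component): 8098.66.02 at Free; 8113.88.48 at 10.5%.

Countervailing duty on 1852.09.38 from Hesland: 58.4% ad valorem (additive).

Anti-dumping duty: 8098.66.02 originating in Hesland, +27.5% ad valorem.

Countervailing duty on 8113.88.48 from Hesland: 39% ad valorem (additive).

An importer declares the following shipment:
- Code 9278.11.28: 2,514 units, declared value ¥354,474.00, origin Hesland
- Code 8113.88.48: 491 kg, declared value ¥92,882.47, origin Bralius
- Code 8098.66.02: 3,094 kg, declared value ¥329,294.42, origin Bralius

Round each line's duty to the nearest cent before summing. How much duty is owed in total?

Line 1 (9278.11.28, Hesland, 2,514 units, ¥354,474.00):
Base rate for 9278.11.28 is 9% + ¥2.52/unit.
Duty = ¥354,474.00 × 9% + 2,514 × ¥2.52 = ¥38,237.94.
Line 2 (8113.88.48, Bralius, 491 kg, ¥92,882.47):
Base rate for 8113.88.48 is 18% + ¥3.12/kg.
Origin Bralius qualifies under the Zorania–Bralius agreement and 8113.88.48 is covered: preferential rate 10.5% applies instead.
The additional-duty order on 8113.88.48 targets Hesland, not Bralius; it does not apply.
Duty = ¥92,882.47 × 10.5% = ¥9,752.66.
Line 3 (8098.66.02, Bralius, 3,094 kg, ¥329,294.42):
Base rate for 8098.66.02 is ¥0.94/kg.
Origin Bralius qualifies under the Zorania–Bralius agreement and 8098.66.02 is covered: preferential rate Free applies instead.
The additional-duty order on 8098.66.02 targets Hesland, not Bralius; it does not apply.
Duty = ¥329,294.42 × 0% = ¥0.00.
Total = ¥38,237.94 + ¥9,752.66 + ¥0.00 = ¥47,990.60.

¥47,990.60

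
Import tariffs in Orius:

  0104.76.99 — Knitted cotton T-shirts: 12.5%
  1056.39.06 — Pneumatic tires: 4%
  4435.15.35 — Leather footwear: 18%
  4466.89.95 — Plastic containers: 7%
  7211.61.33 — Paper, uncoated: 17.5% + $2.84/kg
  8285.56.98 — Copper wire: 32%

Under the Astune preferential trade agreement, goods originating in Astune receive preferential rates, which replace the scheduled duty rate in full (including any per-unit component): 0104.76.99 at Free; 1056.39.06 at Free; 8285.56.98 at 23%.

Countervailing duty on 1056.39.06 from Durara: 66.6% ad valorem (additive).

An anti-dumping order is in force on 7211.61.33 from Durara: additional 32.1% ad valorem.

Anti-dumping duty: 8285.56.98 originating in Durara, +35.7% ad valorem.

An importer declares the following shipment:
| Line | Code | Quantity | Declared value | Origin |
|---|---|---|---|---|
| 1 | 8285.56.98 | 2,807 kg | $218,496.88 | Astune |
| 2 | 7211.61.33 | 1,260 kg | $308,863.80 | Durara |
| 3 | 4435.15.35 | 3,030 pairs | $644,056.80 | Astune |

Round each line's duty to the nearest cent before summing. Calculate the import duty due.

$322,959.34

Line 1 (8285.56.98, Astune, 2,807 kg, $218,496.88):
Base rate for 8285.56.98 is 32%.
Origin Astune qualifies under the Orius–Astune agreement and 8285.56.98 is covered: preferential rate 23% applies instead.
The additional-duty order on 8285.56.98 targets Durara, not Astune; it does not apply.
Duty = $218,496.88 × 23% = $50,254.28.
Line 2 (7211.61.33, Durara, 1,260 kg, $308,863.80):
Base rate for 7211.61.33 is 17.5% + $2.84/kg.
Additional duty on 7211.61.33 from Durara: +32.1%. Applied ad valorem rate: 17.5% + 32.1% = 49.6%.
Duty = $308,863.80 × 49.6% + 1,260 × $2.84 = $156,774.84.
Line 3 (4435.15.35, Astune, 3,030 pairs, $644,056.80):
Base rate for 4435.15.35 is 18%.
Origin Astune is the FTA partner but 4435.15.35 is not on the preference list; base rate stands.
Duty = $644,056.80 × 18% = $115,930.22.
Total = $50,254.28 + $156,774.84 + $115,930.22 = $322,959.34.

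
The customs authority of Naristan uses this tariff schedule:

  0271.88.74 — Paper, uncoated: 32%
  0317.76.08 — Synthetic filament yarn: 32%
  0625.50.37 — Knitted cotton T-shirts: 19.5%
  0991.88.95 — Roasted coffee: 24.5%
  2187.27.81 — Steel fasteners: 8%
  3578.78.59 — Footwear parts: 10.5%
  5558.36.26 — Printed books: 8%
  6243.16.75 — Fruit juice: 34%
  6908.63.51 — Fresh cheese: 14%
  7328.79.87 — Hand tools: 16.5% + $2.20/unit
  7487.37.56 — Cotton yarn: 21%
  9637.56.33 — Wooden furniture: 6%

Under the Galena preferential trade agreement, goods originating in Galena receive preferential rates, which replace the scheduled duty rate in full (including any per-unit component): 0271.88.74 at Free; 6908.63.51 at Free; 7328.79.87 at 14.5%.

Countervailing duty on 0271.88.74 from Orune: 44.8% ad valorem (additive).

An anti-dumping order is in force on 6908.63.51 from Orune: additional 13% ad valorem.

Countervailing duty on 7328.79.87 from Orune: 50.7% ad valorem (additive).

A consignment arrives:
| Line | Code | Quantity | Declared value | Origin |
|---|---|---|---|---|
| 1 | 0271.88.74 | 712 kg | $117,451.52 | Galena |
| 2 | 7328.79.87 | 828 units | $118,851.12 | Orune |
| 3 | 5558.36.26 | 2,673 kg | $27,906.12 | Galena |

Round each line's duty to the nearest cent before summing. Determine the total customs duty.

Line 1 (0271.88.74, Galena, 712 kg, $117,451.52):
Base rate for 0271.88.74 is 32%.
Origin Galena qualifies under the Naristan–Galena agreement and 0271.88.74 is covered: preferential rate Free applies instead.
The additional-duty order on 0271.88.74 targets Orune, not Galena; it does not apply.
Duty = $117,451.52 × 0% = $0.00.
Line 2 (7328.79.87, Orune, 828 units, $118,851.12):
Base rate for 7328.79.87 is 16.5% + $2.20/unit.
7328.79.87 has an FTA preferential rate, but origin Orune is not Galena; base rate stands.
Additional duty on 7328.79.87 from Orune: +50.7%. Applied ad valorem rate: 16.5% + 50.7% = 67.2%.
Duty = $118,851.12 × 67.2% + 828 × $2.20 = $81,689.55.
Line 3 (5558.36.26, Galena, 2,673 kg, $27,906.12):
Base rate for 5558.36.26 is 8%.
Origin Galena is the FTA partner but 5558.36.26 is not on the preference list; base rate stands.
Duty = $27,906.12 × 8% = $2,232.49.
Total = $0.00 + $81,689.55 + $2,232.49 = $83,922.04.

$83,922.04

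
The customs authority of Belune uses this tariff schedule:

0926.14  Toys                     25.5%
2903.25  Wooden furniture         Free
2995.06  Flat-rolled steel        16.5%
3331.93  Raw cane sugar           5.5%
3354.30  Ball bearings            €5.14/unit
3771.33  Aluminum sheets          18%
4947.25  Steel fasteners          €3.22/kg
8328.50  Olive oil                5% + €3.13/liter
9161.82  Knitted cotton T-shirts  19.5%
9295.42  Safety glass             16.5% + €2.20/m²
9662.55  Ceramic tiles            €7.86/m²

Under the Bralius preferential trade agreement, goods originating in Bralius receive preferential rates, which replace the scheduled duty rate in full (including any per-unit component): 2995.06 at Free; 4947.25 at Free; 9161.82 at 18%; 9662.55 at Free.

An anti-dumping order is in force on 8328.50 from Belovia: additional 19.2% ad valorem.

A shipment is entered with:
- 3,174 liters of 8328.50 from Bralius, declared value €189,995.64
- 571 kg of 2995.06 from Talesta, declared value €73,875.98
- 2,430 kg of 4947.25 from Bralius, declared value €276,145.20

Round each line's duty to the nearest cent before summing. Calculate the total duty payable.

€31,623.94

Line 1 (8328.50, Bralius, 3,174 liters, €189,995.64):
Base rate for 8328.50 is 5% + €3.13/liter.
Origin Bralius is the FTA partner but 8328.50 is not on the preference list; base rate stands.
The additional-duty order on 8328.50 targets Belovia, not Bralius; it does not apply.
Duty = €189,995.64 × 5% + 3,174 × €3.13 = €19,434.40.
Line 2 (2995.06, Talesta, 571 kg, €73,875.98):
Base rate for 2995.06 is 16.5%.
2995.06 has an FTA preferential rate, but origin Talesta is not Bralius; base rate stands.
Duty = €73,875.98 × 16.5% = €12,189.54.
Line 3 (4947.25, Bralius, 2,430 kg, €276,145.20):
Base rate for 4947.25 is €3.22/kg.
Origin Bralius qualifies under the Belune–Bralius agreement and 4947.25 is covered: preferential rate Free applies instead.
Duty = €276,145.20 × 0% = €0.00.
Total = €19,434.40 + €12,189.54 + €0.00 = €31,623.94.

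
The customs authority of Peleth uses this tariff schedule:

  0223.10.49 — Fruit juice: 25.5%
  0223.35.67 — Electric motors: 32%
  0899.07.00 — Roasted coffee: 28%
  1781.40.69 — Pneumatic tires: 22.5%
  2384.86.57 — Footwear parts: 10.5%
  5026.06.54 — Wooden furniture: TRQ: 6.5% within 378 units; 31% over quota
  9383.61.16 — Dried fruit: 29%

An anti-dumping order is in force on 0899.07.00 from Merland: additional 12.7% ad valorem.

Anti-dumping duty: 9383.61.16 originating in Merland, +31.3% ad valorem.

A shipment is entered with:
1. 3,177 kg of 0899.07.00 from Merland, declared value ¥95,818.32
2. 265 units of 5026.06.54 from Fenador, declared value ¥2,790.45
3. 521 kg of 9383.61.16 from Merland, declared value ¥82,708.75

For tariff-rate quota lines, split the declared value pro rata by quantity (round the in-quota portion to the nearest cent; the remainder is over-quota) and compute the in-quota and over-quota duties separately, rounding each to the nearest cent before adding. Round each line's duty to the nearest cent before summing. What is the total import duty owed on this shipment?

¥89,052.82

Line 1 (0899.07.00, Merland, 3,177 kg, ¥95,818.32):
Base rate for 0899.07.00 is 28%.
Additional duty on 0899.07.00 from Merland: +12.7%. Applied ad valorem rate: 28% + 12.7% = 40.7%.
Duty = ¥95,818.32 × 40.7% = ¥38,998.06.
Line 2 (5026.06.54, Fenador, 265 units, ¥2,790.45):
Code 5026.06.54 is under a tariff-rate quota (threshold 378 units). Quantity 265 units is within the quota, so the in-quota rate 6.5% applies to the full value.
Duty = ¥2,790.45 × 6.5% = ¥181.38.
Line 3 (9383.61.16, Merland, 521 kg, ¥82,708.75):
Base rate for 9383.61.16 is 29%.
Additional duty on 9383.61.16 from Merland: +31.3%. Applied ad valorem rate: 29% + 31.3% = 60.3%.
Duty = ¥82,708.75 × 60.3% = ¥49,873.38.
Total = ¥38,998.06 + ¥181.38 + ¥49,873.38 = ¥89,052.82.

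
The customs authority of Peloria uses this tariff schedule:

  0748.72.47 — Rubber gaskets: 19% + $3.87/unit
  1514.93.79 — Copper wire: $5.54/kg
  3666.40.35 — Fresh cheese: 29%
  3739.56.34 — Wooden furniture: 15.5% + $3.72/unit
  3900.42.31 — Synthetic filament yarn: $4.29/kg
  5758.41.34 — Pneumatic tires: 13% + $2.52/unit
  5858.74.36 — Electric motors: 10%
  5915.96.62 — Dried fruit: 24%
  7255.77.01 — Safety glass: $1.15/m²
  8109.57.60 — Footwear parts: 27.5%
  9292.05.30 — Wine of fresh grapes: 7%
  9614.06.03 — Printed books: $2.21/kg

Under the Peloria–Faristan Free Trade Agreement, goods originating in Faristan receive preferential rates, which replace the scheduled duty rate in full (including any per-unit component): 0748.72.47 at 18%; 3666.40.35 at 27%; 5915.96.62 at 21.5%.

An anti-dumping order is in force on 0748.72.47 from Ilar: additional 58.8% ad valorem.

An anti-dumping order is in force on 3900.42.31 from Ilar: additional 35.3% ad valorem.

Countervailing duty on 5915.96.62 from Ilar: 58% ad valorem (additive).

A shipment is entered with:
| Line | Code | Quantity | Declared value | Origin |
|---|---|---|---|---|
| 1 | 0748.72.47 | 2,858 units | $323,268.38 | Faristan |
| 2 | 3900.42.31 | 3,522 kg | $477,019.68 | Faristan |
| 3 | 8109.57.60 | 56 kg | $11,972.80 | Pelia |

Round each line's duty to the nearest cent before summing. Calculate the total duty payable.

$76,590.21

Line 1 (0748.72.47, Faristan, 2,858 units, $323,268.38):
Base rate for 0748.72.47 is 19% + $3.87/unit.
Origin Faristan qualifies under the Peloria–Faristan agreement and 0748.72.47 is covered: preferential rate 18% applies instead.
The additional-duty order on 0748.72.47 targets Ilar, not Faristan; it does not apply.
Duty = $323,268.38 × 18% = $58,188.31.
Line 2 (3900.42.31, Faristan, 3,522 kg, $477,019.68):
Base rate for 3900.42.31 is $4.29/kg.
Origin Faristan is the FTA partner but 3900.42.31 is not on the preference list; base rate stands.
The additional-duty order on 3900.42.31 targets Ilar, not Faristan; it does not apply.
Duty = 3,522 × $4.29 = $15,109.38.
Line 3 (8109.57.60, Pelia, 56 kg, $11,972.80):
Base rate for 8109.57.60 is 27.5%.
Duty = $11,972.80 × 27.5% = $3,292.52.
Total = $58,188.31 + $15,109.38 + $3,292.52 = $76,590.21.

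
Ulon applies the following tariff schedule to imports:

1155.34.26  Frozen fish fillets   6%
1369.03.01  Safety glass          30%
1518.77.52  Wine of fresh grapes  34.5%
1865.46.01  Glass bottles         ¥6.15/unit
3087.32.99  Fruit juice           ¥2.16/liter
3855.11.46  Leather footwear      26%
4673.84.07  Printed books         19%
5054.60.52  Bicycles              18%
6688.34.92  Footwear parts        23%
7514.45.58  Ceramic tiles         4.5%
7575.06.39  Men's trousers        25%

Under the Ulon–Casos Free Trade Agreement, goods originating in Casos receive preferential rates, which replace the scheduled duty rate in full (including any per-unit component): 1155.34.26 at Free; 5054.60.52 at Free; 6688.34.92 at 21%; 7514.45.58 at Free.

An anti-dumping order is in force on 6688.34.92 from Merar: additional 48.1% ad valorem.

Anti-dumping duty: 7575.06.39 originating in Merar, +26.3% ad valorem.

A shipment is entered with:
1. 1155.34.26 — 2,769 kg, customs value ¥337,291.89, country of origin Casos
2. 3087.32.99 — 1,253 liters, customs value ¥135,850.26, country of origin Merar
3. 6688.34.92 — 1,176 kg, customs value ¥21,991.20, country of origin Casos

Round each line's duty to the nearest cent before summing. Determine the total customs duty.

Line 1 (1155.34.26, Casos, 2,769 kg, ¥337,291.89):
Base rate for 1155.34.26 is 6%.
Origin Casos qualifies under the Ulon–Casos agreement and 1155.34.26 is covered: preferential rate Free applies instead.
Duty = ¥337,291.89 × 0% = ¥0.00.
Line 2 (3087.32.99, Merar, 1,253 liters, ¥135,850.26):
Base rate for 3087.32.99 is ¥2.16/liter.
Duty = 1,253 × ¥2.16 = ¥2,706.48.
Line 3 (6688.34.92, Casos, 1,176 kg, ¥21,991.20):
Base rate for 6688.34.92 is 23%.
Origin Casos qualifies under the Ulon–Casos agreement and 6688.34.92 is covered: preferential rate 21% applies instead.
The additional-duty order on 6688.34.92 targets Merar, not Casos; it does not apply.
Duty = ¥21,991.20 × 21% = ¥4,618.15.
Total = ¥0.00 + ¥2,706.48 + ¥4,618.15 = ¥7,324.63.

¥7,324.63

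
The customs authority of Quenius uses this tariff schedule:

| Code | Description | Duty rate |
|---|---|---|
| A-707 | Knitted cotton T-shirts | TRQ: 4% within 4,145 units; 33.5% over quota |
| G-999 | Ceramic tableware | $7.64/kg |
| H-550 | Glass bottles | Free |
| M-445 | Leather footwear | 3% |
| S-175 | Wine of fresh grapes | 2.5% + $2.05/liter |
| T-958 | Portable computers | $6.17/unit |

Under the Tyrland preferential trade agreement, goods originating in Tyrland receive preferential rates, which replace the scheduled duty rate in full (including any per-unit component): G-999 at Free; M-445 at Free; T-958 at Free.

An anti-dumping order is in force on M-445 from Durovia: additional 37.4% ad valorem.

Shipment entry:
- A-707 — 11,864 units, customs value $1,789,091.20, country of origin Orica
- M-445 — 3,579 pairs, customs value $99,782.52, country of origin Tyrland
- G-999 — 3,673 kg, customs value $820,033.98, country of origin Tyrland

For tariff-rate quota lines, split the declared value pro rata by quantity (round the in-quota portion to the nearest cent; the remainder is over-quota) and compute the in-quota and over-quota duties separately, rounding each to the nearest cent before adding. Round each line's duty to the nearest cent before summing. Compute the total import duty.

$414,951.08

Line 1 (A-707, Orica, 11,864 units, $1,789,091.20):
Code A-707 is under a tariff-rate quota (threshold 4,145 units). In-quota: 4,145 units at 4%; over-quota: 7,719 units at 33.5%.
Pro-rata value split: in-quota = $1,789,091.20 × 4,145/11,864 = $625,066.00; over-quota = $1,789,091.20 − $625,066.00 = $1,164,025.20.
In-quota duty = $625,066.00 × 4% = $25,002.64. Over-quota duty = $1,164,025.20 × 33.5% = $389,948.44.
Line duty = $25,002.64 + $389,948.44 = $414,951.08.
Line 2 (M-445, Tyrland, 3,579 pairs, $99,782.52):
Base rate for M-445 is 3%.
Origin Tyrland qualifies under the Quenius–Tyrland agreement and M-445 is covered: preferential rate Free applies instead.
The additional-duty order on M-445 targets Durovia, not Tyrland; it does not apply.
Duty = $99,782.52 × 0% = $0.00.
Line 3 (G-999, Tyrland, 3,673 kg, $820,033.98):
Base rate for G-999 is $7.64/kg.
Origin Tyrland qualifies under the Quenius–Tyrland agreement and G-999 is covered: preferential rate Free applies instead.
Duty = $820,033.98 × 0% = $0.00.
Total = $414,951.08 + $0.00 + $0.00 = $414,951.08.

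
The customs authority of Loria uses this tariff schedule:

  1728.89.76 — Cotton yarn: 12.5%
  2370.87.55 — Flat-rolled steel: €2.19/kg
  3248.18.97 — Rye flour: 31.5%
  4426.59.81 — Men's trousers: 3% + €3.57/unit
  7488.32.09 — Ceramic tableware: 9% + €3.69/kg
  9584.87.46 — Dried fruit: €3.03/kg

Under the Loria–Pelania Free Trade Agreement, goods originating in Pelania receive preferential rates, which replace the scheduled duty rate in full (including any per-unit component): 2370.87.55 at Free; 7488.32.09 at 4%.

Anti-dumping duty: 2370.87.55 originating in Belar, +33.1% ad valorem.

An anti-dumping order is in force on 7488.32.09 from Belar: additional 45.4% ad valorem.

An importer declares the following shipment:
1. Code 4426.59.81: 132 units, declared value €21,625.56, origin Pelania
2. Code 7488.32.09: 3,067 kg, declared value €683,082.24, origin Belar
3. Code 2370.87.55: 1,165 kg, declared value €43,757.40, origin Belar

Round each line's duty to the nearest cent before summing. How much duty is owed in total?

Line 1 (4426.59.81, Pelania, 132 units, €21,625.56):
Base rate for 4426.59.81 is 3% + €3.57/unit.
Origin Pelania is the FTA partner but 4426.59.81 is not on the preference list; base rate stands.
Duty = €21,625.56 × 3% + 132 × €3.57 = €1,120.01.
Line 2 (7488.32.09, Belar, 3,067 kg, €683,082.24):
Base rate for 7488.32.09 is 9% + €3.69/kg.
7488.32.09 has an FTA preferential rate, but origin Belar is not Pelania; base rate stands.
Additional duty on 7488.32.09 from Belar: +45.4%. Applied ad valorem rate: 9% + 45.4% = 54.4%.
Duty = €683,082.24 × 54.4% + 3,067 × €3.69 = €382,913.97.
Line 3 (2370.87.55, Belar, 1,165 kg, €43,757.40):
Base rate for 2370.87.55 is €2.19/kg.
2370.87.55 has an FTA preferential rate, but origin Belar is not Pelania; base rate stands.
Additional duty on 2370.87.55 from Belar: +33.1% ad valorem. Applied ad valorem rate = 33.1%.
Duty = €43,757.40 × 33.1% + 1,165 × €2.19 = €17,035.05.
Total = €1,120.01 + €382,913.97 + €17,035.05 = €401,069.03.

€401,069.03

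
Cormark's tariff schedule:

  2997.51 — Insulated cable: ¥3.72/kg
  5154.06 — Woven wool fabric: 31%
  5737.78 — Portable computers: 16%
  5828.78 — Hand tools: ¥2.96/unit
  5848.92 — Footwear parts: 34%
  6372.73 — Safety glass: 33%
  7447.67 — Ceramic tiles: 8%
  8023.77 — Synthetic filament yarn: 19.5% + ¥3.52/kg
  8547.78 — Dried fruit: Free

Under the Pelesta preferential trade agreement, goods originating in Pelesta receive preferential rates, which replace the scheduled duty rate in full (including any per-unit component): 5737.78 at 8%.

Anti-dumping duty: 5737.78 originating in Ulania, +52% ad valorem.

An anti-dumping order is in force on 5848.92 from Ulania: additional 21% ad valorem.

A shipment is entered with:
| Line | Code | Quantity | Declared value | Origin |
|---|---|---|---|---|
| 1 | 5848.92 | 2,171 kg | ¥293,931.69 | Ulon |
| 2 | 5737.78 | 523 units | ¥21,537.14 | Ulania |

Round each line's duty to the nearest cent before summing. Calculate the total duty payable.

Line 1 (5848.92, Ulon, 2,171 kg, ¥293,931.69):
Base rate for 5848.92 is 34%.
The additional-duty order on 5848.92 targets Ulania, not Ulon; it does not apply.
Duty = ¥293,931.69 × 34% = ¥99,936.77.
Line 2 (5737.78, Ulania, 523 units, ¥21,537.14):
Base rate for 5737.78 is 16%.
5737.78 has an FTA preferential rate, but origin Ulania is not Pelesta; base rate stands.
Additional duty on 5737.78 from Ulania: +52%. Applied ad valorem rate: 16% + 52% = 68%.
Duty = ¥21,537.14 × 68% = ¥14,645.26.
Total = ¥99,936.77 + ¥14,645.26 = ¥114,582.03.

¥114,582.03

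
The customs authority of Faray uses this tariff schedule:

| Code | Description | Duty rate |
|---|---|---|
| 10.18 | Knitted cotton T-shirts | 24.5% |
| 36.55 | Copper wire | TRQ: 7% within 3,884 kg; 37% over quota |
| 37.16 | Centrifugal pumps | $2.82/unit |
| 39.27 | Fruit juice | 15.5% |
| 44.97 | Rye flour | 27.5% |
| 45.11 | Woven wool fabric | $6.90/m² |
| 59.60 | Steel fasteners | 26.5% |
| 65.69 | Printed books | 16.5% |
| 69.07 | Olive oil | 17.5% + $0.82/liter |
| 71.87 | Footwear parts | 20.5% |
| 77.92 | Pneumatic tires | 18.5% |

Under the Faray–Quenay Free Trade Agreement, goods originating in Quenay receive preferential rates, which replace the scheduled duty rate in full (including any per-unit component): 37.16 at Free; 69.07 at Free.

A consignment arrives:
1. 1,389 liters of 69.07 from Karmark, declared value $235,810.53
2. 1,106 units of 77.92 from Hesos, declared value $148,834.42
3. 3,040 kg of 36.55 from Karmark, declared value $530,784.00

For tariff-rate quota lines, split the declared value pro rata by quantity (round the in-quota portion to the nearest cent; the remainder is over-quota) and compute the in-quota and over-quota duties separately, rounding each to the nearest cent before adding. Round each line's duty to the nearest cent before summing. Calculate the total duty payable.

Line 1 (69.07, Karmark, 1,389 liters, $235,810.53):
Base rate for 69.07 is 17.5% + $0.82/liter.
69.07 has an FTA preferential rate, but origin Karmark is not Quenay; base rate stands.
Duty = $235,810.53 × 17.5% + 1,389 × $0.82 = $42,405.82.
Line 2 (77.92, Hesos, 1,106 units, $148,834.42):
Base rate for 77.92 is 18.5%.
Duty = $148,834.42 × 18.5% = $27,534.37.
Line 3 (36.55, Karmark, 3,040 kg, $530,784.00):
Code 36.55 is under a tariff-rate quota (threshold 3,884 kg). Quantity 3,040 kg is within the quota, so the in-quota rate 7% applies to the full value.
Duty = $530,784.00 × 7% = $37,154.88.
Total = $42,405.82 + $27,534.37 + $37,154.88 = $107,095.07.

$107,095.07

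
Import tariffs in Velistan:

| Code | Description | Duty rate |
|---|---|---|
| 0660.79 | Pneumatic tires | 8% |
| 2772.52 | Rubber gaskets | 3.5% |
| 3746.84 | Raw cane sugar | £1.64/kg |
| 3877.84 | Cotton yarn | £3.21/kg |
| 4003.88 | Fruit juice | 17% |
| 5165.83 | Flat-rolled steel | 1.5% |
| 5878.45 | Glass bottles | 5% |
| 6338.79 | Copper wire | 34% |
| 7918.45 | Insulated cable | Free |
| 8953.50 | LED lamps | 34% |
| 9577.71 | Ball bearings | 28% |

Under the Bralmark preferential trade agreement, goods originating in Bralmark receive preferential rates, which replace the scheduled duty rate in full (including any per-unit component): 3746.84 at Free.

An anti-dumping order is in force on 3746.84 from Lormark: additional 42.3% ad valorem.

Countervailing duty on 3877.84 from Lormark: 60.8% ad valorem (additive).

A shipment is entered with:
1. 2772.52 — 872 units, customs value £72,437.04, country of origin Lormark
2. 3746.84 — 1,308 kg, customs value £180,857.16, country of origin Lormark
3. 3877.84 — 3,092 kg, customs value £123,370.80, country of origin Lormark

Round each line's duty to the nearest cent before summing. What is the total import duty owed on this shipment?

£166,117.77

Line 1 (2772.52, Lormark, 872 units, £72,437.04):
Base rate for 2772.52 is 3.5%.
Duty = £72,437.04 × 3.5% = £2,535.30.
Line 2 (3746.84, Lormark, 1,308 kg, £180,857.16):
Base rate for 3746.84 is £1.64/kg.
3746.84 has an FTA preferential rate, but origin Lormark is not Bralmark; base rate stands.
Additional duty on 3746.84 from Lormark: +42.3% ad valorem. Applied ad valorem rate = 42.3%.
Duty = £180,857.16 × 42.3% + 1,308 × £1.64 = £78,647.70.
Line 3 (3877.84, Lormark, 3,092 kg, £123,370.80):
Base rate for 3877.84 is £3.21/kg.
Additional duty on 3877.84 from Lormark: +60.8% ad valorem. Applied ad valorem rate = 60.8%.
Duty = £123,370.80 × 60.8% + 3,092 × £3.21 = £84,934.77.
Total = £2,535.30 + £78,647.70 + £84,934.77 = £166,117.77.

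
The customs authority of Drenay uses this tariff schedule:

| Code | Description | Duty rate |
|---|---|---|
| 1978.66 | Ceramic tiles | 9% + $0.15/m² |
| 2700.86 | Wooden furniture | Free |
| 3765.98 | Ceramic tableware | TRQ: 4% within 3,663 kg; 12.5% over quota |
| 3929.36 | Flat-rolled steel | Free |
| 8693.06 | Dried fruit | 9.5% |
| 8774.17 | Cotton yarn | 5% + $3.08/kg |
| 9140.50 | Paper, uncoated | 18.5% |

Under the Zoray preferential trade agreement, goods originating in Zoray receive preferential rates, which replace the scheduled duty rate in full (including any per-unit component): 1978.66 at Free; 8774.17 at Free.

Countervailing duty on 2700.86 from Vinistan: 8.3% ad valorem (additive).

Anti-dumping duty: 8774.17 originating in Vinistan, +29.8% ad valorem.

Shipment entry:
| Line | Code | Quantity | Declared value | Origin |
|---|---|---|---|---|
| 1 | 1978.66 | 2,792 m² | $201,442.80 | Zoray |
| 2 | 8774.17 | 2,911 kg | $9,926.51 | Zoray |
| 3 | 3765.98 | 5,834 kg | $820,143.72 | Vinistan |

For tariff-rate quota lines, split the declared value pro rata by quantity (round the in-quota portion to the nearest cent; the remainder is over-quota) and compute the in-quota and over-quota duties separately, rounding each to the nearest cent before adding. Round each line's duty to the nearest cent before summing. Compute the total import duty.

$58,747.68

Line 1 (1978.66, Zoray, 2,792 m², $201,442.80):
Base rate for 1978.66 is 9% + $0.15/m².
Origin Zoray qualifies under the Drenay–Zoray agreement and 1978.66 is covered: preferential rate Free applies instead.
Duty = $201,442.80 × 0% = $0.00.
Line 2 (8774.17, Zoray, 2,911 kg, $9,926.51):
Base rate for 8774.17 is 5% + $3.08/kg.
Origin Zoray qualifies under the Drenay–Zoray agreement and 8774.17 is covered: preferential rate Free applies instead.
The additional-duty order on 8774.17 targets Vinistan, not Zoray; it does not apply.
Duty = $9,926.51 × 0% = $0.00.
Line 3 (3765.98, Vinistan, 5,834 kg, $820,143.72):
Code 3765.98 is under a tariff-rate quota (threshold 3,663 kg). In-quota: 3,663 kg at 4%; over-quota: 2,171 kg at 12.5%.
Pro-rata value split: in-quota = $820,143.72 × 3,663/5,834 = $514,944.54; over-quota = $820,143.72 − $514,944.54 = $305,199.18.
In-quota duty = $514,944.54 × 4% = $20,597.78. Over-quota duty = $305,199.18 × 12.5% = $38,149.90.
Line duty = $20,597.78 + $38,149.90 = $58,747.68.
Total = $0.00 + $0.00 + $58,747.68 = $58,747.68.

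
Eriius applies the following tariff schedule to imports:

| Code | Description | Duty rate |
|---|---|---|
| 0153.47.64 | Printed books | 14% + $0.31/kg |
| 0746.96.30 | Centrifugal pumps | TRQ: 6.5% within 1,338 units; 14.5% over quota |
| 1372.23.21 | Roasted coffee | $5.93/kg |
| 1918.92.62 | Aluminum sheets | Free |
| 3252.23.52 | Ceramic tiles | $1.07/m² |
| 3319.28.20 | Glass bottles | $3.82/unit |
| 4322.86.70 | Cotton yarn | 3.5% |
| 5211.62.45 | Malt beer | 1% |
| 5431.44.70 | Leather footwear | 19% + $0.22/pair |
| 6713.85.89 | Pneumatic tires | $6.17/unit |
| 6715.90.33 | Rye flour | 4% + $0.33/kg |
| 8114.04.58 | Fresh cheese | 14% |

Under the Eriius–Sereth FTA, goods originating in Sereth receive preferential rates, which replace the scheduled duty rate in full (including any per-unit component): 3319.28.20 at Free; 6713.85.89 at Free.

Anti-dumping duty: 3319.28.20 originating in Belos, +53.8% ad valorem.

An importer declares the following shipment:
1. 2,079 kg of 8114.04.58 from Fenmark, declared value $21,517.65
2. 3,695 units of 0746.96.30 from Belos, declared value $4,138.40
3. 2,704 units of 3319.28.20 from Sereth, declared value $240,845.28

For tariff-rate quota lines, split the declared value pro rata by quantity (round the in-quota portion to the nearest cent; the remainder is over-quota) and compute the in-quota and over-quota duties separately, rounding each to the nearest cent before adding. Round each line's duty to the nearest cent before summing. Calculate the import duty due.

$3,492.66

Line 1 (8114.04.58, Fenmark, 2,079 kg, $21,517.65):
Base rate for 8114.04.58 is 14%.
Duty = $21,517.65 × 14% = $3,012.47.
Line 2 (0746.96.30, Belos, 3,695 units, $4,138.40):
Code 0746.96.30 is under a tariff-rate quota (threshold 1,338 units). In-quota: 1,338 units at 6.5%; over-quota: 2,357 units at 14.5%.
Pro-rata value split: in-quota = $4,138.40 × 1,338/3,695 = $1,498.56; over-quota = $4,138.40 − $1,498.56 = $2,639.84.
In-quota duty = $1,498.56 × 6.5% = $97.41. Over-quota duty = $2,639.84 × 14.5% = $382.78.
Line duty = $97.41 + $382.78 = $480.19.
Line 3 (3319.28.20, Sereth, 2,704 units, $240,845.28):
Base rate for 3319.28.20 is $3.82/unit.
Origin Sereth qualifies under the Eriius–Sereth agreement and 3319.28.20 is covered: preferential rate Free applies instead.
The additional-duty order on 3319.28.20 targets Belos, not Sereth; it does not apply.
Duty = $240,845.28 × 0% = $0.00.
Total = $3,012.47 + $480.19 + $0.00 = $3,492.66.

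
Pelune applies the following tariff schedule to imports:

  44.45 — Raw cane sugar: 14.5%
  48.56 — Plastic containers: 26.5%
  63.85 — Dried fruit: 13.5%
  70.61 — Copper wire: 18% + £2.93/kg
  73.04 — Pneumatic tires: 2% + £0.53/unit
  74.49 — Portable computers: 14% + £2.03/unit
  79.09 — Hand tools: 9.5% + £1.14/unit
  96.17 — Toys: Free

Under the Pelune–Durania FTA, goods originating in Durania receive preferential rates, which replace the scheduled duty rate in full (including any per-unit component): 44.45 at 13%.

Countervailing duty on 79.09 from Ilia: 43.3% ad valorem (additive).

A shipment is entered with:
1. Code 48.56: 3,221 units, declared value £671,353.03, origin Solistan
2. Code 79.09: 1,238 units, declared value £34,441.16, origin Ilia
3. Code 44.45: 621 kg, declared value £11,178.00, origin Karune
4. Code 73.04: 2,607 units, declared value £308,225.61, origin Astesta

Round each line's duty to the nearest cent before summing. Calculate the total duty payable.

Line 1 (48.56, Solistan, 3,221 units, £671,353.03):
Base rate for 48.56 is 26.5%.
Duty = £671,353.03 × 26.5% = £177,908.55.
Line 2 (79.09, Ilia, 1,238 units, £34,441.16):
Base rate for 79.09 is 9.5% + £1.14/unit.
Additional duty on 79.09 from Ilia: +43.3%. Applied ad valorem rate: 9.5% + 43.3% = 52.8%.
Duty = £34,441.16 × 52.8% + 1,238 × £1.14 = £19,596.25.
Line 3 (44.45, Karune, 621 kg, £11,178.00):
Base rate for 44.45 is 14.5%.
44.45 has an FTA preferential rate, but origin Karune is not Durania; base rate stands.
Duty = £11,178.00 × 14.5% = £1,620.81.
Line 4 (73.04, Astesta, 2,607 units, £308,225.61):
Base rate for 73.04 is 2% + £0.53/unit.
Duty = £308,225.61 × 2% + 2,607 × £0.53 = £7,546.22.
Total = £177,908.55 + £19,596.25 + £1,620.81 + £7,546.22 = £206,671.83.

£206,671.83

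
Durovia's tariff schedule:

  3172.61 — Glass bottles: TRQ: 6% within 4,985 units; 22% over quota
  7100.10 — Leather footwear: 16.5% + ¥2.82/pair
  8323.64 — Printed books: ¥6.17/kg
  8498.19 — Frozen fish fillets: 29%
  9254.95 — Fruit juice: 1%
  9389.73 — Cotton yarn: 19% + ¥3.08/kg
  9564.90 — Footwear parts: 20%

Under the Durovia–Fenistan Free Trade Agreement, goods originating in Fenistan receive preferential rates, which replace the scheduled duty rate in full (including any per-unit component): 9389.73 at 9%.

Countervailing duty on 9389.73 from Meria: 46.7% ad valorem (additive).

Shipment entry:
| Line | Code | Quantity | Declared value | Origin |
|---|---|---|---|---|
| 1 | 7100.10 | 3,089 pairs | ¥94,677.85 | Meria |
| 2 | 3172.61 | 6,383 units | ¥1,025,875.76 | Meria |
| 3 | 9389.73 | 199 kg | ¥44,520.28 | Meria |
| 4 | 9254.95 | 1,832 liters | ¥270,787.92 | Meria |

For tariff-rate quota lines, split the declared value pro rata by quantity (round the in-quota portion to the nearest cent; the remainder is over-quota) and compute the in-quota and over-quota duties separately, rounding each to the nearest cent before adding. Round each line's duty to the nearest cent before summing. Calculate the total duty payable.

¥154,405.84

Line 1 (7100.10, Meria, 3,089 pairs, ¥94,677.85):
Base rate for 7100.10 is 16.5% + ¥2.82/pair.
Duty = ¥94,677.85 × 16.5% + 3,089 × ¥2.82 = ¥24,332.83.
Line 2 (3172.61, Meria, 6,383 units, ¥1,025,875.76):
Code 3172.61 is under a tariff-rate quota (threshold 4,985 units). In-quota: 4,985 units at 6%; over-quota: 1,398 units at 22%.
Pro-rata value split: in-quota = ¥1,025,875.76 × 4,985/6,383 = ¥801,189.20; over-quota = ¥1,025,875.76 − ¥801,189.20 = ¥224,686.56.
In-quota duty = ¥801,189.20 × 6% = ¥48,071.35. Over-quota duty = ¥224,686.56 × 22% = ¥49,431.04.
Line duty = ¥48,071.35 + ¥49,431.04 = ¥97,502.39.
Line 3 (9389.73, Meria, 199 kg, ¥44,520.28):
Base rate for 9389.73 is 19% + ¥3.08/kg.
9389.73 has an FTA preferential rate, but origin Meria is not Fenistan; base rate stands.
Additional duty on 9389.73 from Meria: +46.7%. Applied ad valorem rate: 19% + 46.7% = 65.7%.
Duty = ¥44,520.28 × 65.7% + 199 × ¥3.08 = ¥29,862.74.
Line 4 (9254.95, Meria, 1,832 liters, ¥270,787.92):
Base rate for 9254.95 is 1%.
Duty = ¥270,787.92 × 1% = ¥2,707.88.
Total = ¥24,332.83 + ¥97,502.39 + ¥29,862.74 + ¥2,707.88 = ¥154,405.84.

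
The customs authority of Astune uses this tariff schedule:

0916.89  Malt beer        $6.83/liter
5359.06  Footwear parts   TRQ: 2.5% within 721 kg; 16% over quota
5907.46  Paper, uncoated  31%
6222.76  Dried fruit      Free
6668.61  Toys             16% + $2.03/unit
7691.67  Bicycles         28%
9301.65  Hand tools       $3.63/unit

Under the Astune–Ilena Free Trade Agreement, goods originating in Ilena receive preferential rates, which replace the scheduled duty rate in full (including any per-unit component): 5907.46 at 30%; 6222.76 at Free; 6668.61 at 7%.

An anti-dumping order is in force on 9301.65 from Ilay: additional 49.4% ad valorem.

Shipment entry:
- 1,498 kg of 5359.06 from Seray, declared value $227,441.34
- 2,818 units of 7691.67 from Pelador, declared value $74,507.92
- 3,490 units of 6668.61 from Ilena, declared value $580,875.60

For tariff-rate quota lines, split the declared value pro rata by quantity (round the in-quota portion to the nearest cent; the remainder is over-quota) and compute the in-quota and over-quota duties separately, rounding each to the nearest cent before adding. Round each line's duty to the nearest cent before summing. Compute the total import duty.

Line 1 (5359.06, Seray, 1,498 kg, $227,441.34):
Code 5359.06 is under a tariff-rate quota (threshold 721 kg). In-quota: 721 kg at 2.5%; over-quota: 777 kg at 16%.
Pro-rata value split: in-quota = $227,441.34 × 721/1,498 = $109,469.43; over-quota = $227,441.34 − $109,469.43 = $117,971.91.
In-quota duty = $109,469.43 × 2.5% = $2,736.74. Over-quota duty = $117,971.91 × 16% = $18,875.51.
Line duty = $2,736.74 + $18,875.51 = $21,612.25.
Line 2 (7691.67, Pelador, 2,818 units, $74,507.92):
Base rate for 7691.67 is 28%.
Duty = $74,507.92 × 28% = $20,862.22.
Line 3 (6668.61, Ilena, 3,490 units, $580,875.60):
Base rate for 6668.61 is 16% + $2.03/unit.
Origin Ilena qualifies under the Astune–Ilena agreement and 6668.61 is covered: preferential rate 7% applies instead.
Duty = $580,875.60 × 7% = $40,661.29.
Total = $21,612.25 + $20,862.22 + $40,661.29 = $83,135.76.

$83,135.76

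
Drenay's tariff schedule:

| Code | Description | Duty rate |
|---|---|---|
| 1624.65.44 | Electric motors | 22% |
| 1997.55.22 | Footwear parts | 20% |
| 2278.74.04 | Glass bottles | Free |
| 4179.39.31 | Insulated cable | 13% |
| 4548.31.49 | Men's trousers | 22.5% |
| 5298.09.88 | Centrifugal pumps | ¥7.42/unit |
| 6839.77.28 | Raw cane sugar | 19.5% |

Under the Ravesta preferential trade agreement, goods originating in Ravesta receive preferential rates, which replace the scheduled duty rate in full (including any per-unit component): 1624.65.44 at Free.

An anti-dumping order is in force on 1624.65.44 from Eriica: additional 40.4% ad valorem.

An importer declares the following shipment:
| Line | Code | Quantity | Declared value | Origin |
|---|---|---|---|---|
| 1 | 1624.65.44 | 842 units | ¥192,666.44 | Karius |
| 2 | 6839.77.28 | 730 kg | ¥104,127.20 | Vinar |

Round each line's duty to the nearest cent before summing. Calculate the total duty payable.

Line 1 (1624.65.44, Karius, 842 units, ¥192,666.44):
Base rate for 1624.65.44 is 22%.
1624.65.44 has an FTA preferential rate, but origin Karius is not Ravesta; base rate stands.
The additional-duty order on 1624.65.44 targets Eriica, not Karius; it does not apply.
Duty = ¥192,666.44 × 22% = ¥42,386.62.
Line 2 (6839.77.28, Vinar, 730 kg, ¥104,127.20):
Base rate for 6839.77.28 is 19.5%.
Duty = ¥104,127.20 × 19.5% = ¥20,304.80.
Total = ¥42,386.62 + ¥20,304.80 = ¥62,691.42.

¥62,691.42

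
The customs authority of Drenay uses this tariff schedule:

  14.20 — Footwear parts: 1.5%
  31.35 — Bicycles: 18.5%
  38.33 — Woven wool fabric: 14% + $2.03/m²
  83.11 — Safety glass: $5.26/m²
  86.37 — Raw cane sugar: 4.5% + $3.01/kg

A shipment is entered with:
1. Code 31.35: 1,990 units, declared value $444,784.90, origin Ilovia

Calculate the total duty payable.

Line 1 (31.35, Ilovia, 1,990 units, $444,784.90):
Base rate for 31.35 is 18.5%.
Duty = $444,784.90 × 18.5% = $82,285.21.

$82,285.21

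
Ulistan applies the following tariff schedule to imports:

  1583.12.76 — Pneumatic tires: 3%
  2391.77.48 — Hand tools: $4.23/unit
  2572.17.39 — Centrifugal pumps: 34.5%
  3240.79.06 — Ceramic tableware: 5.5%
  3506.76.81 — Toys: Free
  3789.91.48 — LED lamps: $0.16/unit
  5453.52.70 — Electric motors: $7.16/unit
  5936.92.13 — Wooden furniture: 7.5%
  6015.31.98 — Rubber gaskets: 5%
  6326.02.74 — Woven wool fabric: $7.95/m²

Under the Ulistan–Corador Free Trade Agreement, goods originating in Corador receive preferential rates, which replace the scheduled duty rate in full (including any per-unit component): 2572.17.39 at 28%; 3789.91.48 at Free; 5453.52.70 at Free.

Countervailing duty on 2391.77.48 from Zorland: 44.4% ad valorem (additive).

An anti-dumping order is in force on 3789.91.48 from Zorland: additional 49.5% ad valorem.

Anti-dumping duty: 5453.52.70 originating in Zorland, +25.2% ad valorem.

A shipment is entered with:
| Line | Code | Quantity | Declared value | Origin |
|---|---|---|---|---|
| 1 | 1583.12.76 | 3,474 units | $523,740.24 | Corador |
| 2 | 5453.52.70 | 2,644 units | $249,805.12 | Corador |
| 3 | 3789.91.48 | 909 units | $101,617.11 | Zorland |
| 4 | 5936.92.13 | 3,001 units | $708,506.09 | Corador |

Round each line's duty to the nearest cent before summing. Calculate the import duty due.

Line 1 (1583.12.76, Corador, 3,474 units, $523,740.24):
Base rate for 1583.12.76 is 3%.
Origin Corador is the FTA partner but 1583.12.76 is not on the preference list; base rate stands.
Duty = $523,740.24 × 3% = $15,712.21.
Line 2 (5453.52.70, Corador, 2,644 units, $249,805.12):
Base rate for 5453.52.70 is $7.16/unit.
Origin Corador qualifies under the Ulistan–Corador agreement and 5453.52.70 is covered: preferential rate Free applies instead.
The additional-duty order on 5453.52.70 targets Zorland, not Corador; it does not apply.
Duty = $249,805.12 × 0% = $0.00.
Line 3 (3789.91.48, Zorland, 909 units, $101,617.11):
Base rate for 3789.91.48 is $0.16/unit.
3789.91.48 has an FTA preferential rate, but origin Zorland is not Corador; base rate stands.
Additional duty on 3789.91.48 from Zorland: +49.5% ad valorem. Applied ad valorem rate = 49.5%.
Duty = $101,617.11 × 49.5% + 909 × $0.16 = $50,445.91.
Line 4 (5936.92.13, Corador, 3,001 units, $708,506.09):
Base rate for 5936.92.13 is 7.5%.
Origin Corador is the FTA partner but 5936.92.13 is not on the preference list; base rate stands.
Duty = $708,506.09 × 7.5% = $53,137.96.
Total = $15,712.21 + $0.00 + $50,445.91 + $53,137.96 = $119,296.08.

$119,296.08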